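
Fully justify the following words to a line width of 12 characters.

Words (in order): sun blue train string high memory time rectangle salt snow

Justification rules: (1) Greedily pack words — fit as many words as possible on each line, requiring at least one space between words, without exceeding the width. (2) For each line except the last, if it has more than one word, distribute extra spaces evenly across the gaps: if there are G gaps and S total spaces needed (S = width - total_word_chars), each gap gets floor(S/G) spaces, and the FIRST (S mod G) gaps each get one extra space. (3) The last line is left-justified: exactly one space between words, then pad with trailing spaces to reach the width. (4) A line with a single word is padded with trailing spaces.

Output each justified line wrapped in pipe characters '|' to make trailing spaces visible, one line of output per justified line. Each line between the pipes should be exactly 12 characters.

Answer: |sun     blue|
|train string|
|high  memory|
|time        |
|rectangle   |
|salt snow   |

Derivation:
Line 1: ['sun', 'blue'] (min_width=8, slack=4)
Line 2: ['train', 'string'] (min_width=12, slack=0)
Line 3: ['high', 'memory'] (min_width=11, slack=1)
Line 4: ['time'] (min_width=4, slack=8)
Line 5: ['rectangle'] (min_width=9, slack=3)
Line 6: ['salt', 'snow'] (min_width=9, slack=3)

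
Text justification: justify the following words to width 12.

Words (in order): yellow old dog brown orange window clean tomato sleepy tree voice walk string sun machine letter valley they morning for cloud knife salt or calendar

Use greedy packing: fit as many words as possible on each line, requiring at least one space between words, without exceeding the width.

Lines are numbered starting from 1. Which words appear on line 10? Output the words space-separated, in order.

Line 1: ['yellow', 'old'] (min_width=10, slack=2)
Line 2: ['dog', 'brown'] (min_width=9, slack=3)
Line 3: ['orange'] (min_width=6, slack=6)
Line 4: ['window', 'clean'] (min_width=12, slack=0)
Line 5: ['tomato'] (min_width=6, slack=6)
Line 6: ['sleepy', 'tree'] (min_width=11, slack=1)
Line 7: ['voice', 'walk'] (min_width=10, slack=2)
Line 8: ['string', 'sun'] (min_width=10, slack=2)
Line 9: ['machine'] (min_width=7, slack=5)
Line 10: ['letter'] (min_width=6, slack=6)
Line 11: ['valley', 'they'] (min_width=11, slack=1)
Line 12: ['morning', 'for'] (min_width=11, slack=1)
Line 13: ['cloud', 'knife'] (min_width=11, slack=1)
Line 14: ['salt', 'or'] (min_width=7, slack=5)
Line 15: ['calendar'] (min_width=8, slack=4)

Answer: letter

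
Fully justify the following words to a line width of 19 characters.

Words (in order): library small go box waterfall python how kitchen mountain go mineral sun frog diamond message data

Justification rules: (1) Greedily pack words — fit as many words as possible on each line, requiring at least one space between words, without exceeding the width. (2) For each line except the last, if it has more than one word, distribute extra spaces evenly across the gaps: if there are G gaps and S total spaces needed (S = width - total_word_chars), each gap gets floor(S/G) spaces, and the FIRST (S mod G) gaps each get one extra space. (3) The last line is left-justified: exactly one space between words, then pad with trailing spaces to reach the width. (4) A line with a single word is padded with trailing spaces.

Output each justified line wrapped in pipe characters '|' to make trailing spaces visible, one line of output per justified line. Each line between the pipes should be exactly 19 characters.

Answer: |library   small  go|
|box       waterfall|
|python  how kitchen|
|mountain go mineral|
|sun   frog  diamond|
|message data       |

Derivation:
Line 1: ['library', 'small', 'go'] (min_width=16, slack=3)
Line 2: ['box', 'waterfall'] (min_width=13, slack=6)
Line 3: ['python', 'how', 'kitchen'] (min_width=18, slack=1)
Line 4: ['mountain', 'go', 'mineral'] (min_width=19, slack=0)
Line 5: ['sun', 'frog', 'diamond'] (min_width=16, slack=3)
Line 6: ['message', 'data'] (min_width=12, slack=7)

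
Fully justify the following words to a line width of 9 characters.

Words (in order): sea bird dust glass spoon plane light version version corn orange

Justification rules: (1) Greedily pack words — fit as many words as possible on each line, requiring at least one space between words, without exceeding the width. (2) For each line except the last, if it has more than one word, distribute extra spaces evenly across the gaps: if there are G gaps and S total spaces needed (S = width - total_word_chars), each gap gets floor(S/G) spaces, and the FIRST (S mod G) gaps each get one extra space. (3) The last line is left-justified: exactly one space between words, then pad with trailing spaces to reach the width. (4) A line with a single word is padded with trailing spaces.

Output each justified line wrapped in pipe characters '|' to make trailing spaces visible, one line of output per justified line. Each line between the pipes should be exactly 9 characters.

Answer: |sea  bird|
|dust     |
|glass    |
|spoon    |
|plane    |
|light    |
|version  |
|version  |
|corn     |
|orange   |

Derivation:
Line 1: ['sea', 'bird'] (min_width=8, slack=1)
Line 2: ['dust'] (min_width=4, slack=5)
Line 3: ['glass'] (min_width=5, slack=4)
Line 4: ['spoon'] (min_width=5, slack=4)
Line 5: ['plane'] (min_width=5, slack=4)
Line 6: ['light'] (min_width=5, slack=4)
Line 7: ['version'] (min_width=7, slack=2)
Line 8: ['version'] (min_width=7, slack=2)
Line 9: ['corn'] (min_width=4, slack=5)
Line 10: ['orange'] (min_width=6, slack=3)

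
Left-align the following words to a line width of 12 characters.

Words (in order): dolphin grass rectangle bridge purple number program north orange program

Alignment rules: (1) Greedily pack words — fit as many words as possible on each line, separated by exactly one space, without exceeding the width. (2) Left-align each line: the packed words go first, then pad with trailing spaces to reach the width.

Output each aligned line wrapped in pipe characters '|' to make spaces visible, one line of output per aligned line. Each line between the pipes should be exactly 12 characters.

Line 1: ['dolphin'] (min_width=7, slack=5)
Line 2: ['grass'] (min_width=5, slack=7)
Line 3: ['rectangle'] (min_width=9, slack=3)
Line 4: ['bridge'] (min_width=6, slack=6)
Line 5: ['purple'] (min_width=6, slack=6)
Line 6: ['number'] (min_width=6, slack=6)
Line 7: ['program'] (min_width=7, slack=5)
Line 8: ['north', 'orange'] (min_width=12, slack=0)
Line 9: ['program'] (min_width=7, slack=5)

Answer: |dolphin     |
|grass       |
|rectangle   |
|bridge      |
|purple      |
|number      |
|program     |
|north orange|
|program     |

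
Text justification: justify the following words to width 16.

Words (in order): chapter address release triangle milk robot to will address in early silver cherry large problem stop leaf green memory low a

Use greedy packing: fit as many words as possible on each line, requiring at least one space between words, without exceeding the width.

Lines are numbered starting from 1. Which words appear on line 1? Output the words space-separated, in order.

Answer: chapter address

Derivation:
Line 1: ['chapter', 'address'] (min_width=15, slack=1)
Line 2: ['release', 'triangle'] (min_width=16, slack=0)
Line 3: ['milk', 'robot', 'to'] (min_width=13, slack=3)
Line 4: ['will', 'address', 'in'] (min_width=15, slack=1)
Line 5: ['early', 'silver'] (min_width=12, slack=4)
Line 6: ['cherry', 'large'] (min_width=12, slack=4)
Line 7: ['problem', 'stop'] (min_width=12, slack=4)
Line 8: ['leaf', 'green'] (min_width=10, slack=6)
Line 9: ['memory', 'low', 'a'] (min_width=12, slack=4)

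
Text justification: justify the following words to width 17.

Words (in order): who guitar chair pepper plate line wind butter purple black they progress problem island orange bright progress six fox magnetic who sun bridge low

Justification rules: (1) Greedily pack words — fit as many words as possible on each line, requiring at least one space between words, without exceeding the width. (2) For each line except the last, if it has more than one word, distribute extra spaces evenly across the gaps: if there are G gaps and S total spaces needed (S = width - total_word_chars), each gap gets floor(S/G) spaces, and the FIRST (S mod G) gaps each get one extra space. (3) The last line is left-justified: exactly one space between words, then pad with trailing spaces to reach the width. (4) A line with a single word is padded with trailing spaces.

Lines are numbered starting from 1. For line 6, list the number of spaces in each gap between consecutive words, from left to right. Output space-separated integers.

Answer: 5

Derivation:
Line 1: ['who', 'guitar', 'chair'] (min_width=16, slack=1)
Line 2: ['pepper', 'plate', 'line'] (min_width=17, slack=0)
Line 3: ['wind', 'butter'] (min_width=11, slack=6)
Line 4: ['purple', 'black', 'they'] (min_width=17, slack=0)
Line 5: ['progress', 'problem'] (min_width=16, slack=1)
Line 6: ['island', 'orange'] (min_width=13, slack=4)
Line 7: ['bright', 'progress'] (min_width=15, slack=2)
Line 8: ['six', 'fox', 'magnetic'] (min_width=16, slack=1)
Line 9: ['who', 'sun', 'bridge'] (min_width=14, slack=3)
Line 10: ['low'] (min_width=3, slack=14)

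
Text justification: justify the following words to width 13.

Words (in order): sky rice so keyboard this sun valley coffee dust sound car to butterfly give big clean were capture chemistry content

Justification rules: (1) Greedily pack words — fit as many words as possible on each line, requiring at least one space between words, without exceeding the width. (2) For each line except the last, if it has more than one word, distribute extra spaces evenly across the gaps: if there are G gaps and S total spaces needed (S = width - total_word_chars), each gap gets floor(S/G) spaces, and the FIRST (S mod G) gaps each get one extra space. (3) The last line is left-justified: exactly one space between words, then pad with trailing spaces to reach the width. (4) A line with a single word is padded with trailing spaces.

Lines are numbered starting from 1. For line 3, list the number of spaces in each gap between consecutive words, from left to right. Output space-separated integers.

Answer: 4

Derivation:
Line 1: ['sky', 'rice', 'so'] (min_width=11, slack=2)
Line 2: ['keyboard', 'this'] (min_width=13, slack=0)
Line 3: ['sun', 'valley'] (min_width=10, slack=3)
Line 4: ['coffee', 'dust'] (min_width=11, slack=2)
Line 5: ['sound', 'car', 'to'] (min_width=12, slack=1)
Line 6: ['butterfly'] (min_width=9, slack=4)
Line 7: ['give', 'big'] (min_width=8, slack=5)
Line 8: ['clean', 'were'] (min_width=10, slack=3)
Line 9: ['capture'] (min_width=7, slack=6)
Line 10: ['chemistry'] (min_width=9, slack=4)
Line 11: ['content'] (min_width=7, slack=6)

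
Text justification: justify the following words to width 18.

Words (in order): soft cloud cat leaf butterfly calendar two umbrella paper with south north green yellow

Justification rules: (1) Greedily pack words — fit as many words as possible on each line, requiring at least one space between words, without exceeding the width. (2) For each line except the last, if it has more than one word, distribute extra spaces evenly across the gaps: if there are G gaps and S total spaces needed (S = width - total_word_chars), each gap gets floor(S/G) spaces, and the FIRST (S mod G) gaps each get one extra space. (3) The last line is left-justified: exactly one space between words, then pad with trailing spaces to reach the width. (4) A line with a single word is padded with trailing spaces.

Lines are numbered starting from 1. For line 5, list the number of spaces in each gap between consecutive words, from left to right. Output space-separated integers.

Answer: 2 2

Derivation:
Line 1: ['soft', 'cloud', 'cat'] (min_width=14, slack=4)
Line 2: ['leaf', 'butterfly'] (min_width=14, slack=4)
Line 3: ['calendar', 'two'] (min_width=12, slack=6)
Line 4: ['umbrella', 'paper'] (min_width=14, slack=4)
Line 5: ['with', 'south', 'north'] (min_width=16, slack=2)
Line 6: ['green', 'yellow'] (min_width=12, slack=6)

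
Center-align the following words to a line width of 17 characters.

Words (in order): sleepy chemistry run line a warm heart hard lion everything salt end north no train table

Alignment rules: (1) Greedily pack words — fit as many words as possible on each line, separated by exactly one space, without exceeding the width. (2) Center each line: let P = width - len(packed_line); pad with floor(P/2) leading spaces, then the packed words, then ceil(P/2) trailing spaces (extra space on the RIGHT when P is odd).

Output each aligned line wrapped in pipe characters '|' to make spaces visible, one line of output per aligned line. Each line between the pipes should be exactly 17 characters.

Answer: |sleepy chemistry |
| run line a warm |
| heart hard lion |
| everything salt |
|  end north no   |
|   train table   |

Derivation:
Line 1: ['sleepy', 'chemistry'] (min_width=16, slack=1)
Line 2: ['run', 'line', 'a', 'warm'] (min_width=15, slack=2)
Line 3: ['heart', 'hard', 'lion'] (min_width=15, slack=2)
Line 4: ['everything', 'salt'] (min_width=15, slack=2)
Line 5: ['end', 'north', 'no'] (min_width=12, slack=5)
Line 6: ['train', 'table'] (min_width=11, slack=6)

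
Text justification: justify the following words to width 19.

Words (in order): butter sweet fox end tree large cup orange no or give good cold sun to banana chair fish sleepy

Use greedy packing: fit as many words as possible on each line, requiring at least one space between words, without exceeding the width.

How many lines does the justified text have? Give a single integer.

Answer: 6

Derivation:
Line 1: ['butter', 'sweet', 'fox'] (min_width=16, slack=3)
Line 2: ['end', 'tree', 'large', 'cup'] (min_width=18, slack=1)
Line 3: ['orange', 'no', 'or', 'give'] (min_width=17, slack=2)
Line 4: ['good', 'cold', 'sun', 'to'] (min_width=16, slack=3)
Line 5: ['banana', 'chair', 'fish'] (min_width=17, slack=2)
Line 6: ['sleepy'] (min_width=6, slack=13)
Total lines: 6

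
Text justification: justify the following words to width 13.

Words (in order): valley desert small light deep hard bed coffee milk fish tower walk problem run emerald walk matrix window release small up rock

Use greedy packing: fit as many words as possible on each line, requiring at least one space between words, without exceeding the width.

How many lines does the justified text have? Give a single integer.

Answer: 11

Derivation:
Line 1: ['valley', 'desert'] (min_width=13, slack=0)
Line 2: ['small', 'light'] (min_width=11, slack=2)
Line 3: ['deep', 'hard', 'bed'] (min_width=13, slack=0)
Line 4: ['coffee', 'milk'] (min_width=11, slack=2)
Line 5: ['fish', 'tower'] (min_width=10, slack=3)
Line 6: ['walk', 'problem'] (min_width=12, slack=1)
Line 7: ['run', 'emerald'] (min_width=11, slack=2)
Line 8: ['walk', 'matrix'] (min_width=11, slack=2)
Line 9: ['window'] (min_width=6, slack=7)
Line 10: ['release', 'small'] (min_width=13, slack=0)
Line 11: ['up', 'rock'] (min_width=7, slack=6)
Total lines: 11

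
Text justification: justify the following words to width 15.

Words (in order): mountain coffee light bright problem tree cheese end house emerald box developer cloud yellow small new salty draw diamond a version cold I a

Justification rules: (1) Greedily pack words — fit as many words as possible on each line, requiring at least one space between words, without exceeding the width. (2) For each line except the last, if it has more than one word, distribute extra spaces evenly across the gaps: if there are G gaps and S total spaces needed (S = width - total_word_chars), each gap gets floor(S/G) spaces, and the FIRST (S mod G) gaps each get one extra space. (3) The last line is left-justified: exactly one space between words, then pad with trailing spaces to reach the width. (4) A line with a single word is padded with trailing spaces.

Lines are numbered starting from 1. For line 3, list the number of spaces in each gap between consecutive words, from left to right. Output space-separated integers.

Line 1: ['mountain', 'coffee'] (min_width=15, slack=0)
Line 2: ['light', 'bright'] (min_width=12, slack=3)
Line 3: ['problem', 'tree'] (min_width=12, slack=3)
Line 4: ['cheese', 'end'] (min_width=10, slack=5)
Line 5: ['house', 'emerald'] (min_width=13, slack=2)
Line 6: ['box', 'developer'] (min_width=13, slack=2)
Line 7: ['cloud', 'yellow'] (min_width=12, slack=3)
Line 8: ['small', 'new', 'salty'] (min_width=15, slack=0)
Line 9: ['draw', 'diamond', 'a'] (min_width=14, slack=1)
Line 10: ['version', 'cold', 'I'] (min_width=14, slack=1)
Line 11: ['a'] (min_width=1, slack=14)

Answer: 4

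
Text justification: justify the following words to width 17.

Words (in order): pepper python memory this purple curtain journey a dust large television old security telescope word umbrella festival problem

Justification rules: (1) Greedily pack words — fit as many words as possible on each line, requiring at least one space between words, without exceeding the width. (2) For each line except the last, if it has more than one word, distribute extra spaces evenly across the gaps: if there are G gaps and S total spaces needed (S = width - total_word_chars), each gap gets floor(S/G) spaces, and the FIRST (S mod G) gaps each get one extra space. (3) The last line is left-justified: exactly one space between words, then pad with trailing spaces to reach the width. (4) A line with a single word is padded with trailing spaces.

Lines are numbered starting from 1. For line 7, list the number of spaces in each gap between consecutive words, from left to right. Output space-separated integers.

Answer: 4

Derivation:
Line 1: ['pepper', 'python'] (min_width=13, slack=4)
Line 2: ['memory', 'this'] (min_width=11, slack=6)
Line 3: ['purple', 'curtain'] (min_width=14, slack=3)
Line 4: ['journey', 'a', 'dust'] (min_width=14, slack=3)
Line 5: ['large', 'television'] (min_width=16, slack=1)
Line 6: ['old', 'security'] (min_width=12, slack=5)
Line 7: ['telescope', 'word'] (min_width=14, slack=3)
Line 8: ['umbrella', 'festival'] (min_width=17, slack=0)
Line 9: ['problem'] (min_width=7, slack=10)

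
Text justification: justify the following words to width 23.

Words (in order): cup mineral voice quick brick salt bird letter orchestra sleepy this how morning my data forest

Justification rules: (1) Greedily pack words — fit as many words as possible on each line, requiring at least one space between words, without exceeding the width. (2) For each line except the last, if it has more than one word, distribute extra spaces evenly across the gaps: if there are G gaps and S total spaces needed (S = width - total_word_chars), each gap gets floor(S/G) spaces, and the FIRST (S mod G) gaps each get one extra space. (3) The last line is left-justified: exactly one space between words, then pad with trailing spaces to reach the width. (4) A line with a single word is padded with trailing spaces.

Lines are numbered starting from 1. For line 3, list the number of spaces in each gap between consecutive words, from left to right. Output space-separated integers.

Answer: 2 2

Derivation:
Line 1: ['cup', 'mineral', 'voice', 'quick'] (min_width=23, slack=0)
Line 2: ['brick', 'salt', 'bird', 'letter'] (min_width=22, slack=1)
Line 3: ['orchestra', 'sleepy', 'this'] (min_width=21, slack=2)
Line 4: ['how', 'morning', 'my', 'data'] (min_width=19, slack=4)
Line 5: ['forest'] (min_width=6, slack=17)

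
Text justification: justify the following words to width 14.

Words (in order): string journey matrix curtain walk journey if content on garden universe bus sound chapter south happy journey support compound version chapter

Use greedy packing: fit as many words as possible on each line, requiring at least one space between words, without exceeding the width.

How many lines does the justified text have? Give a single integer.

Answer: 13

Derivation:
Line 1: ['string', 'journey'] (min_width=14, slack=0)
Line 2: ['matrix', 'curtain'] (min_width=14, slack=0)
Line 3: ['walk', 'journey'] (min_width=12, slack=2)
Line 4: ['if', 'content', 'on'] (min_width=13, slack=1)
Line 5: ['garden'] (min_width=6, slack=8)
Line 6: ['universe', 'bus'] (min_width=12, slack=2)
Line 7: ['sound', 'chapter'] (min_width=13, slack=1)
Line 8: ['south', 'happy'] (min_width=11, slack=3)
Line 9: ['journey'] (min_width=7, slack=7)
Line 10: ['support'] (min_width=7, slack=7)
Line 11: ['compound'] (min_width=8, slack=6)
Line 12: ['version'] (min_width=7, slack=7)
Line 13: ['chapter'] (min_width=7, slack=7)
Total lines: 13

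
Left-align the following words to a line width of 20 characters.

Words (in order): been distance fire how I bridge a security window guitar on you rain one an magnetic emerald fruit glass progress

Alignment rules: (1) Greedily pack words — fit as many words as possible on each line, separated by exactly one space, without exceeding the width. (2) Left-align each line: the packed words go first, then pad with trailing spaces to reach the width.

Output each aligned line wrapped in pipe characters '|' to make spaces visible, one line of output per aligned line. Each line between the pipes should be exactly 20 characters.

Line 1: ['been', 'distance', 'fire'] (min_width=18, slack=2)
Line 2: ['how', 'I', 'bridge', 'a'] (min_width=14, slack=6)
Line 3: ['security', 'window'] (min_width=15, slack=5)
Line 4: ['guitar', 'on', 'you', 'rain'] (min_width=18, slack=2)
Line 5: ['one', 'an', 'magnetic'] (min_width=15, slack=5)
Line 6: ['emerald', 'fruit', 'glass'] (min_width=19, slack=1)
Line 7: ['progress'] (min_width=8, slack=12)

Answer: |been distance fire  |
|how I bridge a      |
|security window     |
|guitar on you rain  |
|one an magnetic     |
|emerald fruit glass |
|progress            |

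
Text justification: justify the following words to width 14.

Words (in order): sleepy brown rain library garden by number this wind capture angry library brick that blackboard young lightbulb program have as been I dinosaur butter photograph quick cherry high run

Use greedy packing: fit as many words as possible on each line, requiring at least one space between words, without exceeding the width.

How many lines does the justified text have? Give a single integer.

Line 1: ['sleepy', 'brown'] (min_width=12, slack=2)
Line 2: ['rain', 'library'] (min_width=12, slack=2)
Line 3: ['garden', 'by'] (min_width=9, slack=5)
Line 4: ['number', 'this'] (min_width=11, slack=3)
Line 5: ['wind', 'capture'] (min_width=12, slack=2)
Line 6: ['angry', 'library'] (min_width=13, slack=1)
Line 7: ['brick', 'that'] (min_width=10, slack=4)
Line 8: ['blackboard'] (min_width=10, slack=4)
Line 9: ['young'] (min_width=5, slack=9)
Line 10: ['lightbulb'] (min_width=9, slack=5)
Line 11: ['program', 'have'] (min_width=12, slack=2)
Line 12: ['as', 'been', 'I'] (min_width=9, slack=5)
Line 13: ['dinosaur'] (min_width=8, slack=6)
Line 14: ['butter'] (min_width=6, slack=8)
Line 15: ['photograph'] (min_width=10, slack=4)
Line 16: ['quick', 'cherry'] (min_width=12, slack=2)
Line 17: ['high', 'run'] (min_width=8, slack=6)
Total lines: 17

Answer: 17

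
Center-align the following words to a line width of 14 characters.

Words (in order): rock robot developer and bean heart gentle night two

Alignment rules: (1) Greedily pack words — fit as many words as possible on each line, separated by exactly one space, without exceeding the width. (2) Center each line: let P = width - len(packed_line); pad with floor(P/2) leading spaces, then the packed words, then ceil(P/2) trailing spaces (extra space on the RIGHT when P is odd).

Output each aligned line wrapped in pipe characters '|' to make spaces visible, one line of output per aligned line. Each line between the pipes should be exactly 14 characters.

Answer: |  rock robot  |
|developer and |
|  bean heart  |
| gentle night |
|     two      |

Derivation:
Line 1: ['rock', 'robot'] (min_width=10, slack=4)
Line 2: ['developer', 'and'] (min_width=13, slack=1)
Line 3: ['bean', 'heart'] (min_width=10, slack=4)
Line 4: ['gentle', 'night'] (min_width=12, slack=2)
Line 5: ['two'] (min_width=3, slack=11)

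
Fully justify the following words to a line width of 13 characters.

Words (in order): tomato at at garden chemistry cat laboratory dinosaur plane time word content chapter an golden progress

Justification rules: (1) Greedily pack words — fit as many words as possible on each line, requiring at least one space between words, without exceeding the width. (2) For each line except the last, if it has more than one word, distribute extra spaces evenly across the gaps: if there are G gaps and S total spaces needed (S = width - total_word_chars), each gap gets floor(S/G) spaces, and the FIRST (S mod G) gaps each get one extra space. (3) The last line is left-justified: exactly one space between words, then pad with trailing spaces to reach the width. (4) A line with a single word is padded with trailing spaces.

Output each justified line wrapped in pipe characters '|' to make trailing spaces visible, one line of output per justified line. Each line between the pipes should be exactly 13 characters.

Line 1: ['tomato', 'at', 'at'] (min_width=12, slack=1)
Line 2: ['garden'] (min_width=6, slack=7)
Line 3: ['chemistry', 'cat'] (min_width=13, slack=0)
Line 4: ['laboratory'] (min_width=10, slack=3)
Line 5: ['dinosaur'] (min_width=8, slack=5)
Line 6: ['plane', 'time'] (min_width=10, slack=3)
Line 7: ['word', 'content'] (min_width=12, slack=1)
Line 8: ['chapter', 'an'] (min_width=10, slack=3)
Line 9: ['golden'] (min_width=6, slack=7)
Line 10: ['progress'] (min_width=8, slack=5)

Answer: |tomato  at at|
|garden       |
|chemistry cat|
|laboratory   |
|dinosaur     |
|plane    time|
|word  content|
|chapter    an|
|golden       |
|progress     |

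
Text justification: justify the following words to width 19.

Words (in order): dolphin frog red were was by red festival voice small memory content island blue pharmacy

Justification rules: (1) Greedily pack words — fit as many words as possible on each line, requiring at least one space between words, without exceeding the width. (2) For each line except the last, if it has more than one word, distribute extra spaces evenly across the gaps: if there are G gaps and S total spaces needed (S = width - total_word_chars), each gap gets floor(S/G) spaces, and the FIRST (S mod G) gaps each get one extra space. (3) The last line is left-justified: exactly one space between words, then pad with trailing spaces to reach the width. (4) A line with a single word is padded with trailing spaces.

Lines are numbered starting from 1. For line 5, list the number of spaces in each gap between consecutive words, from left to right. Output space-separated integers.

Answer: 1 1

Derivation:
Line 1: ['dolphin', 'frog', 'red'] (min_width=16, slack=3)
Line 2: ['were', 'was', 'by', 'red'] (min_width=15, slack=4)
Line 3: ['festival', 'voice'] (min_width=14, slack=5)
Line 4: ['small', 'memory'] (min_width=12, slack=7)
Line 5: ['content', 'island', 'blue'] (min_width=19, slack=0)
Line 6: ['pharmacy'] (min_width=8, slack=11)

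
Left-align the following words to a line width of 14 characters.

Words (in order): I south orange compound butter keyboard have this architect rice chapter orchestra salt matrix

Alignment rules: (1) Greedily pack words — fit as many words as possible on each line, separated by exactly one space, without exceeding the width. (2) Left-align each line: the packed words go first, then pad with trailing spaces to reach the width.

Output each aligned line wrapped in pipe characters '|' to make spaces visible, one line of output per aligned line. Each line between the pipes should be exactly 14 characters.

Answer: |I south orange|
|compound      |
|butter        |
|keyboard have |
|this architect|
|rice chapter  |
|orchestra salt|
|matrix        |

Derivation:
Line 1: ['I', 'south', 'orange'] (min_width=14, slack=0)
Line 2: ['compound'] (min_width=8, slack=6)
Line 3: ['butter'] (min_width=6, slack=8)
Line 4: ['keyboard', 'have'] (min_width=13, slack=1)
Line 5: ['this', 'architect'] (min_width=14, slack=0)
Line 6: ['rice', 'chapter'] (min_width=12, slack=2)
Line 7: ['orchestra', 'salt'] (min_width=14, slack=0)
Line 8: ['matrix'] (min_width=6, slack=8)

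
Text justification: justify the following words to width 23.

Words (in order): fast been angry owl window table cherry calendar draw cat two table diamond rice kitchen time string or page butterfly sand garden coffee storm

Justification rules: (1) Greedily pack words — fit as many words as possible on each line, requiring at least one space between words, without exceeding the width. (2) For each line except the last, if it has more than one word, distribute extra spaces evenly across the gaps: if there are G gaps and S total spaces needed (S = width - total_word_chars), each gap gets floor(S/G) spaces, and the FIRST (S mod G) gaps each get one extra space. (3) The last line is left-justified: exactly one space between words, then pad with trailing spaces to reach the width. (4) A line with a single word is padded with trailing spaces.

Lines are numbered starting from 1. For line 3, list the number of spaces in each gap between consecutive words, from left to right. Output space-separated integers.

Answer: 2 2 1

Derivation:
Line 1: ['fast', 'been', 'angry', 'owl'] (min_width=19, slack=4)
Line 2: ['window', 'table', 'cherry'] (min_width=19, slack=4)
Line 3: ['calendar', 'draw', 'cat', 'two'] (min_width=21, slack=2)
Line 4: ['table', 'diamond', 'rice'] (min_width=18, slack=5)
Line 5: ['kitchen', 'time', 'string', 'or'] (min_width=22, slack=1)
Line 6: ['page', 'butterfly', 'sand'] (min_width=19, slack=4)
Line 7: ['garden', 'coffee', 'storm'] (min_width=19, slack=4)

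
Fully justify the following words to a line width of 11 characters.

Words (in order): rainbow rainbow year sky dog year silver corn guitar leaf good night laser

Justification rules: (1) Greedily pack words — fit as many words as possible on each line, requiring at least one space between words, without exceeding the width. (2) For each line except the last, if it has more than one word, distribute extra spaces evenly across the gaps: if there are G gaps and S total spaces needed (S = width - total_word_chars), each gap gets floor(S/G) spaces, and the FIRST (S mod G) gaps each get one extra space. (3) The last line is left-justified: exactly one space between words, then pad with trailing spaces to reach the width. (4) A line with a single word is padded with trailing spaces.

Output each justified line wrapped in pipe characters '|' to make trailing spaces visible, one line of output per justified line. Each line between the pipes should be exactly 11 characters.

Line 1: ['rainbow'] (min_width=7, slack=4)
Line 2: ['rainbow'] (min_width=7, slack=4)
Line 3: ['year', 'sky'] (min_width=8, slack=3)
Line 4: ['dog', 'year'] (min_width=8, slack=3)
Line 5: ['silver', 'corn'] (min_width=11, slack=0)
Line 6: ['guitar', 'leaf'] (min_width=11, slack=0)
Line 7: ['good', 'night'] (min_width=10, slack=1)
Line 8: ['laser'] (min_width=5, slack=6)

Answer: |rainbow    |
|rainbow    |
|year    sky|
|dog    year|
|silver corn|
|guitar leaf|
|good  night|
|laser      |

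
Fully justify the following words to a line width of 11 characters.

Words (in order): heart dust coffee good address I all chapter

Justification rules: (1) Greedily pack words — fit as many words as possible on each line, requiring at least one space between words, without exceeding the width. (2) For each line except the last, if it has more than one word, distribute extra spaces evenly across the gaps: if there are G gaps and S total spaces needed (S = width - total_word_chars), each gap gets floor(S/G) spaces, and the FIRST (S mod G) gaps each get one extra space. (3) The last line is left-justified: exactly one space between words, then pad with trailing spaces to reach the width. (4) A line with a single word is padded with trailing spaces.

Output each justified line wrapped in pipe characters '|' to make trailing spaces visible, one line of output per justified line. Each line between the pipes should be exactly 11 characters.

Line 1: ['heart', 'dust'] (min_width=10, slack=1)
Line 2: ['coffee', 'good'] (min_width=11, slack=0)
Line 3: ['address', 'I'] (min_width=9, slack=2)
Line 4: ['all', 'chapter'] (min_width=11, slack=0)

Answer: |heart  dust|
|coffee good|
|address   I|
|all chapter|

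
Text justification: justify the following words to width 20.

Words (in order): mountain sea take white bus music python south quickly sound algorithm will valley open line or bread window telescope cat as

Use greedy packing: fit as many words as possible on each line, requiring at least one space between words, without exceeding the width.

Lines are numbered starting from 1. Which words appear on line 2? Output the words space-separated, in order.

Answer: white bus music

Derivation:
Line 1: ['mountain', 'sea', 'take'] (min_width=17, slack=3)
Line 2: ['white', 'bus', 'music'] (min_width=15, slack=5)
Line 3: ['python', 'south', 'quickly'] (min_width=20, slack=0)
Line 4: ['sound', 'algorithm', 'will'] (min_width=20, slack=0)
Line 5: ['valley', 'open', 'line', 'or'] (min_width=19, slack=1)
Line 6: ['bread', 'window'] (min_width=12, slack=8)
Line 7: ['telescope', 'cat', 'as'] (min_width=16, slack=4)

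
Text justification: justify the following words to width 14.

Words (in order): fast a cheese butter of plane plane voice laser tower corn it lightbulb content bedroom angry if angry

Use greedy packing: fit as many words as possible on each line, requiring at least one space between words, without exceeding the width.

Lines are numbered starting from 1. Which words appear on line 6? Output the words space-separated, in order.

Line 1: ['fast', 'a', 'cheese'] (min_width=13, slack=1)
Line 2: ['butter', 'of'] (min_width=9, slack=5)
Line 3: ['plane', 'plane'] (min_width=11, slack=3)
Line 4: ['voice', 'laser'] (min_width=11, slack=3)
Line 5: ['tower', 'corn', 'it'] (min_width=13, slack=1)
Line 6: ['lightbulb'] (min_width=9, slack=5)
Line 7: ['content'] (min_width=7, slack=7)
Line 8: ['bedroom', 'angry'] (min_width=13, slack=1)
Line 9: ['if', 'angry'] (min_width=8, slack=6)

Answer: lightbulb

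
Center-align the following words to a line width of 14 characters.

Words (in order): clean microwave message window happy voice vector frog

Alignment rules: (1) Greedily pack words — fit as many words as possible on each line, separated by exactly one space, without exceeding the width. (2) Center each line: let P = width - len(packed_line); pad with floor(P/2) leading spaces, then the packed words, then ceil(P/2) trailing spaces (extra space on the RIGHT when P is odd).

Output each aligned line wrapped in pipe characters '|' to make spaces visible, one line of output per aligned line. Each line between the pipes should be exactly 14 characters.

Answer: |    clean     |
|  microwave   |
|message window|
| happy voice  |
| vector frog  |

Derivation:
Line 1: ['clean'] (min_width=5, slack=9)
Line 2: ['microwave'] (min_width=9, slack=5)
Line 3: ['message', 'window'] (min_width=14, slack=0)
Line 4: ['happy', 'voice'] (min_width=11, slack=3)
Line 5: ['vector', 'frog'] (min_width=11, slack=3)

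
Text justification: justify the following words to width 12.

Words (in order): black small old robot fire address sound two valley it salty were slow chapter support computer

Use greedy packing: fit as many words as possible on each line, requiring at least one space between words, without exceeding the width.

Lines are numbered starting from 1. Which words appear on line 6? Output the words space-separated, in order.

Line 1: ['black', 'small'] (min_width=11, slack=1)
Line 2: ['old', 'robot'] (min_width=9, slack=3)
Line 3: ['fire', 'address'] (min_width=12, slack=0)
Line 4: ['sound', 'two'] (min_width=9, slack=3)
Line 5: ['valley', 'it'] (min_width=9, slack=3)
Line 6: ['salty', 'were'] (min_width=10, slack=2)
Line 7: ['slow', 'chapter'] (min_width=12, slack=0)
Line 8: ['support'] (min_width=7, slack=5)
Line 9: ['computer'] (min_width=8, slack=4)

Answer: salty were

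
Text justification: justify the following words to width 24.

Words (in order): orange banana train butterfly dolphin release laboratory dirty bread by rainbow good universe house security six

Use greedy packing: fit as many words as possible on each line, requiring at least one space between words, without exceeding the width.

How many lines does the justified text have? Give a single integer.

Line 1: ['orange', 'banana', 'train'] (min_width=19, slack=5)
Line 2: ['butterfly', 'dolphin'] (min_width=17, slack=7)
Line 3: ['release', 'laboratory', 'dirty'] (min_width=24, slack=0)
Line 4: ['bread', 'by', 'rainbow', 'good'] (min_width=21, slack=3)
Line 5: ['universe', 'house', 'security'] (min_width=23, slack=1)
Line 6: ['six'] (min_width=3, slack=21)
Total lines: 6

Answer: 6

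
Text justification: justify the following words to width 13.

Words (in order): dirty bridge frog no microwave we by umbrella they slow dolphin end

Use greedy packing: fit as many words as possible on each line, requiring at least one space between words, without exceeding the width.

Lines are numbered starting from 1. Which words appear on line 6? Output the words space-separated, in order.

Line 1: ['dirty', 'bridge'] (min_width=12, slack=1)
Line 2: ['frog', 'no'] (min_width=7, slack=6)
Line 3: ['microwave', 'we'] (min_width=12, slack=1)
Line 4: ['by', 'umbrella'] (min_width=11, slack=2)
Line 5: ['they', 'slow'] (min_width=9, slack=4)
Line 6: ['dolphin', 'end'] (min_width=11, slack=2)

Answer: dolphin end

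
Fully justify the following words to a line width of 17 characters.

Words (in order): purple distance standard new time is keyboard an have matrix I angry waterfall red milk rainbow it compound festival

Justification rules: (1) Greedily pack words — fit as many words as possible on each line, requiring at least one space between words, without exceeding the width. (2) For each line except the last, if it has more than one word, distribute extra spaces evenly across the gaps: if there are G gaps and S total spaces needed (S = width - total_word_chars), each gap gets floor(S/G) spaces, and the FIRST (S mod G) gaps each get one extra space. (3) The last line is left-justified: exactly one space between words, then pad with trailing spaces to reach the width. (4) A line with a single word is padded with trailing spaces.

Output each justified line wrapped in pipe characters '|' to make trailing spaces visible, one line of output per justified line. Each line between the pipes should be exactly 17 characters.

Line 1: ['purple', 'distance'] (min_width=15, slack=2)
Line 2: ['standard', 'new', 'time'] (min_width=17, slack=0)
Line 3: ['is', 'keyboard', 'an'] (min_width=14, slack=3)
Line 4: ['have', 'matrix', 'I'] (min_width=13, slack=4)
Line 5: ['angry', 'waterfall'] (min_width=15, slack=2)
Line 6: ['red', 'milk', 'rainbow'] (min_width=16, slack=1)
Line 7: ['it', 'compound'] (min_width=11, slack=6)
Line 8: ['festival'] (min_width=8, slack=9)

Answer: |purple   distance|
|standard new time|
|is   keyboard  an|
|have   matrix   I|
|angry   waterfall|
|red  milk rainbow|
|it       compound|
|festival         |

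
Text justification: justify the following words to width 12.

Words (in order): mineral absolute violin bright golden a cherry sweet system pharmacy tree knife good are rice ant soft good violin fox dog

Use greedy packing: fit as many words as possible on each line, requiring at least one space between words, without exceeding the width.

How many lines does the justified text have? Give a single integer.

Line 1: ['mineral'] (min_width=7, slack=5)
Line 2: ['absolute'] (min_width=8, slack=4)
Line 3: ['violin'] (min_width=6, slack=6)
Line 4: ['bright'] (min_width=6, slack=6)
Line 5: ['golden', 'a'] (min_width=8, slack=4)
Line 6: ['cherry', 'sweet'] (min_width=12, slack=0)
Line 7: ['system'] (min_width=6, slack=6)
Line 8: ['pharmacy'] (min_width=8, slack=4)
Line 9: ['tree', 'knife'] (min_width=10, slack=2)
Line 10: ['good', 'are'] (min_width=8, slack=4)
Line 11: ['rice', 'ant'] (min_width=8, slack=4)
Line 12: ['soft', 'good'] (min_width=9, slack=3)
Line 13: ['violin', 'fox'] (min_width=10, slack=2)
Line 14: ['dog'] (min_width=3, slack=9)
Total lines: 14

Answer: 14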